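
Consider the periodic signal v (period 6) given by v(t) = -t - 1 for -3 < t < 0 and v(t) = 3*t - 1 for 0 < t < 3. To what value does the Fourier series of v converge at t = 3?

5

t = 3 differs from t = -3 by 1 full period(s), and the series is 6-periodic.
At t = -3 the one-sided limits are v(-3^-) = 8 and v(-3^+) = 2.
By Dirichlet's theorem the series converges to their average, [(8) + (2)]/2 = 5.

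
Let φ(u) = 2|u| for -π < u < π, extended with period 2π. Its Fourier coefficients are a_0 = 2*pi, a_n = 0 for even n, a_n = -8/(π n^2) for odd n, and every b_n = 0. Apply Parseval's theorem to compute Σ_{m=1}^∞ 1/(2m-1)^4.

pi**4/96

Parseval: a_0^2/2 + Σ a_n^2 = (1/π) ∫_{-π}^{π} φ(u)^2 du = 8*pi**2/3.
Subtract a_0^2/2 = 2*pi**2: Σ a_n^2 = 2*pi**2/3.
Only odd n contribute, with a_n^2 = 64/(π^2 n^4), so Σ_{m≥1} 1/(2m-1)^4 = π^2·(2*pi**2/3)/64 = pi**4/96.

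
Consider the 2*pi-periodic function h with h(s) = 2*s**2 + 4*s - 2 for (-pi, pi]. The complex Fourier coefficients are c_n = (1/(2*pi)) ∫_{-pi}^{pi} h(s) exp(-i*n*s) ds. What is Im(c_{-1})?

Since h is real-valued, Im(c_{-1}) = -(1/(2*pi)) ∫_{-pi}^{pi} h(s) sin(-s) ds = b_{1}/2.
Integrating by parts twice (tabular method), an antiderivative of (2*s**2 + 4*s - 2) sin(-s) is 2*s**2*cos(s) - 4*s*sin(s) + 4*s*cos(s) - 4*sin(s) - 6*cos(s); evaluating from -pi to pi: ∫_{-pi}^{pi} (2*s**2 + 4*s - 2) sin(-s) ds = (-2*pi**2 - 4*pi + 6) - (-2*pi**2 + 6 + 4*pi) = -8*pi.
Hence Im(c_{-1}) = (-1/(2*pi))·(-8*pi) = 4.

4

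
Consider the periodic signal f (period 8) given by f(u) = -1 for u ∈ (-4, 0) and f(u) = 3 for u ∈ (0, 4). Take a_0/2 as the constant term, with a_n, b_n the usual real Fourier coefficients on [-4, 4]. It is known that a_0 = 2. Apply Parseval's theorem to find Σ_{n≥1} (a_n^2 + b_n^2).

8

Parseval: a_0^2/2 + Σ_{n≥1} (a_n^2+b_n^2) = 1/4 ∫_{-4}^{4} f(u)^2 du = 10.
Subtract a_0^2/2 = 2: Σ (a_n^2+b_n^2) = 8.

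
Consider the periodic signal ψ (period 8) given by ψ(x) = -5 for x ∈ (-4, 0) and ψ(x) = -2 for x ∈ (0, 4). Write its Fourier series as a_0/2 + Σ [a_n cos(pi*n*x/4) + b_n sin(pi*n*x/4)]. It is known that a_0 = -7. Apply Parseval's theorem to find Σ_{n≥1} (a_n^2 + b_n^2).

9/2

Parseval: a_0^2/2 + Σ_{n≥1} (a_n^2+b_n^2) = 1/4 ∫_{-4}^{4} ψ(x)^2 dx = 29.
Subtract a_0^2/2 = 49/2: Σ (a_n^2+b_n^2) = 9/2.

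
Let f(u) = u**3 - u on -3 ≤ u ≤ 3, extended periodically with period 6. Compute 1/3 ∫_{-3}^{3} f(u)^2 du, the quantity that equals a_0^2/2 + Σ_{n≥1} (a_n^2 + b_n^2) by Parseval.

1/3 ∫_{-3}^{3} f(u)^2 du = 1/3 · (15696/35) = 5232/35.

5232/35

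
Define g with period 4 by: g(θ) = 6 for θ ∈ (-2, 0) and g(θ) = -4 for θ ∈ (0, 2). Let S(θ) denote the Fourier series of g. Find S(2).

At θ = 2 the one-sided limits are g(2^-) = -4 and g(2^+) = 6.
By Dirichlet's theorem the series converges to their average, [(-4) + (6)]/2 = 1.

1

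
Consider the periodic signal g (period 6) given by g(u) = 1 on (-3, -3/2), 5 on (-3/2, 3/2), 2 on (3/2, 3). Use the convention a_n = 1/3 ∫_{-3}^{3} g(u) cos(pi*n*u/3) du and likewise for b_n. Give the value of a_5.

7/(5*pi)

a_5 = 1/3 ∫_{-3}^{3} g(u) cos(5*pi*u/3) du.
Split the integral at the breakpoints.
Directly, an antiderivative of (1) cos(5*pi*u/3) is 3*sin(5*pi*u/3)/(5*pi); evaluating from -3 to -3/2: ∫_{-3}^{-3/2} (1) cos(5*pi*u/3) du = (-3/(5*pi)) - (0) = -3/(5*pi).
Directly, an antiderivative of (5) cos(5*pi*u/3) is 3*sin(5*pi*u/3)/pi; evaluating from -3/2 to 3/2: ∫_{-3/2}^{3/2} (5) cos(5*pi*u/3) du = (3/pi) - (-3/pi) = 6/pi.
Directly, an antiderivative of (2) cos(5*pi*u/3) is 6*sin(5*pi*u/3)/(5*pi); evaluating from 3/2 to 3: ∫_{3/2}^{3} (2) cos(5*pi*u/3) du = (0) - (6/(5*pi)) = -6/(5*pi).
Summing the pieces and multiplying by (1/3) gives a_5 = 7/(5*pi).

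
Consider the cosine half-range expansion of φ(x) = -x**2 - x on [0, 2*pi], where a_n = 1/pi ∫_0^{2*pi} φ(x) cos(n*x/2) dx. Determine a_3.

8*(1 + 2*pi)/(9*pi)

a_3 = 1/pi ∫_0^{2*pi} (-x**2 - x) cos(3*x/2) dx.
Integrating by parts twice (tabular method), an antiderivative of (-x**2 - x) cos(3*x/2) is -2*x**2*sin(3*x/2)/3 - 2*x*sin(3*x/2)/3 - 8*x*cos(3*x/2)/9 + 16*sin(3*x/2)/27 - 4*cos(3*x/2)/9; evaluating from 0 to 2*pi: ∫_{0}^{2*pi} (-x**2 - x) cos(3*x/2) dx = (4/9 + 16*pi/9) - (-4/9) = 8/9 + 16*pi/9.
Hence a_3 = (1/pi)·(8/9 + 16*pi/9) = 8*(1 + 2*pi)/(9*pi).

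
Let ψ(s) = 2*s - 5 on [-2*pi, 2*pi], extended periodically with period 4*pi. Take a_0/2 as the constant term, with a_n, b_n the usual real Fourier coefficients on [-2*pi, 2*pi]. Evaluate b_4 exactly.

-2

b_4 = (1/(2*pi)) ∫_{-2*pi}^{2*pi} ψ(s) sin(2*s) ds.
Integrating by parts (boundary term plus one more integral), an antiderivative of (2*s - 5) sin(2*s) is -s*cos(2*s) + sin(2*s)/2 + 5*cos(2*s)/2; evaluating from -2*pi to 2*pi: ∫_{-2*pi}^{2*pi} (2*s - 5) sin(2*s) ds = (5/2 - 2*pi) - (5/2 + 2*pi) = -4*pi.
Hence b_4 = (1/(2*pi))·(-4*pi) = -2.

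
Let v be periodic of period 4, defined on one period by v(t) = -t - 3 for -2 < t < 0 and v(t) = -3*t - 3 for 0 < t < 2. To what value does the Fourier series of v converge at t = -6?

t = -6 differs from t = 2 by -2 full period(s), and the series is 4-periodic.
At t = 2 the one-sided limits are v(2^-) = -9 and v(2^+) = -1.
By Dirichlet's theorem the series converges to their average, [(-9) + (-1)]/2 = -5.

-5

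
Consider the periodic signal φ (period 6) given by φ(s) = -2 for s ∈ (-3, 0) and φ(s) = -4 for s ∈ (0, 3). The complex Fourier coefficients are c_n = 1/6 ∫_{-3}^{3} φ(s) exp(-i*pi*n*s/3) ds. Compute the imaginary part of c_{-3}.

Since φ is real-valued, Im(c_{-3}) = -1/6 ∫_{-3}^{3} φ(s) sin(-pi*s) ds = b_{3}/2.
Split the integral at the breakpoints.
Directly, an antiderivative of (-2) sin(-pi*s) is -2*cos(pi*s)/pi; evaluating from -3 to 0: ∫_{-3}^{0} (-2) sin(-pi*s) ds = (-2/pi) - (2/pi) = -4/pi.
Directly, an antiderivative of (-4) sin(-pi*s) is -4*cos(pi*s)/pi; evaluating from 0 to 3: ∫_{0}^{3} (-4) sin(-pi*s) ds = (4/pi) - (-4/pi) = 8/pi.
So ∫_{-3}^{3} φ(s) sin(-pi*s) ds = 4/pi.
Hence Im(c_{-3}) = (-1/6)·(4/pi) = -2/(3*pi).

-2/(3*pi)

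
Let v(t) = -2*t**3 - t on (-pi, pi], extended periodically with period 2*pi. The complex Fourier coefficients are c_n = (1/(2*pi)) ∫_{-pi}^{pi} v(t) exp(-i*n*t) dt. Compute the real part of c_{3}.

Since v is real-valued, Re(c_{3}) = (1/(2*pi)) ∫_{-pi}^{pi} v(t) cos(3*t) dt = a_{3}/2.
(v is odd, so the integrand is odd over a symmetric interval and the integral vanishes.)

0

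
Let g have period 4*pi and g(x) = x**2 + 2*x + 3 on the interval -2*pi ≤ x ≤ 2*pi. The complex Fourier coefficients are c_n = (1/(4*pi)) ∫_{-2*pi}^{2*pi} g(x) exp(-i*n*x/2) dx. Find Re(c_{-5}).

Since g is real-valued, Re(c_{-5}) = (1/(4*pi)) ∫_{-2*pi}^{2*pi} g(x) cos(-5*x/2) dx = a_{5}/2.
Integrating by parts twice (tabular method), an antiderivative of (x**2 + 2*x + 3) cos(-5*x/2) is 2*x**2*sin(5*x/2)/5 + 4*x*sin(5*x/2)/5 + 8*x*cos(5*x/2)/25 + 134*sin(5*x/2)/125 + 8*cos(5*x/2)/25; evaluating from -2*pi to 2*pi: ∫_{-2*pi}^{2*pi} (x**2 + 2*x + 3) cos(-5*x/2) dx = (-16*pi/25 - 8/25) - (-8/25 + 16*pi/25) = -32*pi/25.
Hence Re(c_{-5}) = (1/(4*pi))·(-32*pi/25) = -8/25.

-8/25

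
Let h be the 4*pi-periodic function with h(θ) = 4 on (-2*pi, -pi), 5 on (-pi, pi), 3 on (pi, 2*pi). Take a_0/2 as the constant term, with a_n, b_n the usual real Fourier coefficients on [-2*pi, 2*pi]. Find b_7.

-1/(7*pi)

b_7 = (1/(2*pi)) ∫_{-2*pi}^{2*pi} h(θ) sin(7*θ/2) dθ.
Split the integral at the breakpoints.
Directly, an antiderivative of (4) sin(7*θ/2) is -8*cos(7*θ/2)/7; evaluating from -2*pi to -pi: ∫_{-2*pi}^{-pi} (4) sin(7*θ/2) dθ = (0) - (8/7) = -8/7.
Directly, an antiderivative of (5) sin(7*θ/2) is -10*cos(7*θ/2)/7; evaluating from -pi to pi: ∫_{-pi}^{pi} (5) sin(7*θ/2) dθ = (0) - (0) = 0.
Directly, an antiderivative of (3) sin(7*θ/2) is -6*cos(7*θ/2)/7; evaluating from pi to 2*pi: ∫_{pi}^{2*pi} (3) sin(7*θ/2) dθ = (6/7) - (0) = 6/7.
Summing the pieces and multiplying by (1/(2*pi)) gives b_7 = -1/(7*pi).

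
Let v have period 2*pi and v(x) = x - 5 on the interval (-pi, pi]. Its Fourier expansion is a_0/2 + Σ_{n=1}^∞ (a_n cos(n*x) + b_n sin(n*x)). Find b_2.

-1

b_2 = 1/pi ∫_{-pi}^{pi} v(x) sin(2*x) dx.
Integrating by parts (boundary term plus one more integral), an antiderivative of (x - 5) sin(2*x) is -x*cos(2*x)/2 + sin(2*x)/4 + 5*cos(2*x)/2; evaluating from -pi to pi: ∫_{-pi}^{pi} (x - 5) sin(2*x) dx = (5/2 - pi/2) - (pi/2 + 5/2) = -pi.
Hence b_2 = (1/pi)·(-pi) = -1.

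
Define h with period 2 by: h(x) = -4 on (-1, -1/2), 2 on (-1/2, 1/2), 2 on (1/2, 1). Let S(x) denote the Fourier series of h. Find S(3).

-1

x = 3 differs from x = -1 by 2 full period(s), and the series is 2-periodic.
At x = -1 the one-sided limits are h(-1^-) = 2 and h(-1^+) = -4.
By Dirichlet's theorem the series converges to their average, [(2) + (-4)]/2 = -1.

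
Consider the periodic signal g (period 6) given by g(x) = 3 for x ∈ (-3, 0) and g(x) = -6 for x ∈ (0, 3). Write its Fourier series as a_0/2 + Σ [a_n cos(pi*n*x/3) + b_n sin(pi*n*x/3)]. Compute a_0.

-3

a_0 = 1/3 ∫_{-3}^{3} g(x) dx = 1/3 · (-9) = -3.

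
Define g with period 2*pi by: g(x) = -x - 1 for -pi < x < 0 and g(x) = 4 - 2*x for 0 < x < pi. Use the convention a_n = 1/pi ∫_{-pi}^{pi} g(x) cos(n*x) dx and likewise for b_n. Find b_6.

1/2

b_6 = 1/pi ∫_{-pi}^{pi} g(x) sin(6*x) dx.
Split the integral at the breakpoints.
Integrating by parts (boundary term plus one more integral), an antiderivative of (-x - 1) sin(6*x) is x*cos(6*x)/6 - sin(6*x)/36 + cos(6*x)/6; evaluating from -pi to 0: ∫_{-pi}^{0} (-x - 1) sin(6*x) dx = (1/6) - (1/6 - pi/6) = pi/6.
Integrating by parts (boundary term plus one more integral), an antiderivative of (4 - 2*x) sin(6*x) is x*cos(6*x)/3 - sin(6*x)/18 - 2*cos(6*x)/3; evaluating from 0 to pi: ∫_{0}^{pi} (4 - 2*x) sin(6*x) dx = (-2/3 + pi/3) - (-2/3) = pi/3.
Summing the pieces and multiplying by (1/pi) gives b_6 = 1/2.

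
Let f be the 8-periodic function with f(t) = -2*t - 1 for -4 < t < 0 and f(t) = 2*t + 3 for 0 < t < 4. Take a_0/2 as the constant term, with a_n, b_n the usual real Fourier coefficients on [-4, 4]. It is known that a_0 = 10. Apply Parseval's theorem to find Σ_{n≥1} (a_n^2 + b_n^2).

Parseval: a_0^2/2 + Σ_{n≥1} (a_n^2+b_n^2) = 1/4 ∫_{-4}^{4} f(t)^2 dt = 206/3.
Subtract a_0^2/2 = 50: Σ (a_n^2+b_n^2) = 56/3.

56/3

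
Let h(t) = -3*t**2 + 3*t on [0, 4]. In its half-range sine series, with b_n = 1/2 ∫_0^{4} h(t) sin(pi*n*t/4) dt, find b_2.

b_2 = 1/2 ∫_0^{4} (-3*t**2 + 3*t) sin(pi*t/2) dt.
Integrating by parts twice (tabular method), an antiderivative of (-3*t**2 + 3*t) sin(pi*t/2) is 6*t**2*cos(pi*t/2)/pi - 24*t*sin(pi*t/2)/pi**2 - 6*t*cos(pi*t/2)/pi + 12*sin(pi*t/2)/pi**2 - 48*cos(pi*t/2)/pi**3; evaluating from 0 to 4: ∫_{0}^{4} (-3*t**2 + 3*t) sin(pi*t/2) dt = (-48/pi**3 + 72/pi) - (-48/pi**3) = 72/pi.
Hence b_2 = (1/2)·(72/pi) = 36/pi.

36/pi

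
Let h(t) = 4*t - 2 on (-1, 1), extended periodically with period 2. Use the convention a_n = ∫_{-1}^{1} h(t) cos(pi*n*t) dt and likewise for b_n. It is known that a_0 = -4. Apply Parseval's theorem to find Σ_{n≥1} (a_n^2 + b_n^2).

32/3

Parseval: a_0^2/2 + Σ_{n≥1} (a_n^2+b_n^2) = ∫_{-1}^{1} h(t)^2 dt = 56/3.
Subtract a_0^2/2 = 8: Σ (a_n^2+b_n^2) = 32/3.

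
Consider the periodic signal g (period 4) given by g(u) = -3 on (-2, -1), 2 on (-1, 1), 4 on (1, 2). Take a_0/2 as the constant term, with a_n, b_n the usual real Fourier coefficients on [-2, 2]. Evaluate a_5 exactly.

3/(5*pi)

a_5 = 1/2 ∫_{-2}^{2} g(u) cos(5*pi*u/2) du.
Split the integral at the breakpoints.
Directly, an antiderivative of (-3) cos(5*pi*u/2) is -6*sin(5*pi*u/2)/(5*pi); evaluating from -2 to -1: ∫_{-2}^{-1} (-3) cos(5*pi*u/2) du = (6/(5*pi)) - (0) = 6/(5*pi).
Directly, an antiderivative of (2) cos(5*pi*u/2) is 4*sin(5*pi*u/2)/(5*pi); evaluating from -1 to 1: ∫_{-1}^{1} (2) cos(5*pi*u/2) du = (4/(5*pi)) - (-4/(5*pi)) = 8/(5*pi).
Directly, an antiderivative of (4) cos(5*pi*u/2) is 8*sin(5*pi*u/2)/(5*pi); evaluating from 1 to 2: ∫_{1}^{2} (4) cos(5*pi*u/2) du = (0) - (8/(5*pi)) = -8/(5*pi).
Summing the pieces and multiplying by (1/2) gives a_5 = 3/(5*pi).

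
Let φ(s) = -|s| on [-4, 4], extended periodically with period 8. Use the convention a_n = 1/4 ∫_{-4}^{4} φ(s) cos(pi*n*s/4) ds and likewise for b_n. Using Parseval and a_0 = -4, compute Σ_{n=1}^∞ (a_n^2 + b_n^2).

Parseval: a_0^2/2 + Σ_{n≥1} (a_n^2+b_n^2) = 1/4 ∫_{-4}^{4} φ(s)^2 ds = 32/3.
Subtract a_0^2/2 = 8: Σ (a_n^2+b_n^2) = 8/3.

8/3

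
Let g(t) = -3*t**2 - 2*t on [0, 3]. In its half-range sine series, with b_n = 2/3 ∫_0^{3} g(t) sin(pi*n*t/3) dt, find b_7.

6*(36 - 539*pi**2)/(343*pi**3)

b_7 = 2/3 ∫_0^{3} (-3*t**2 - 2*t) sin(7*pi*t/3) dt.
Integrating by parts twice (tabular method), an antiderivative of (-3*t**2 - 2*t) sin(7*pi*t/3) is 9*t**2*cos(7*pi*t/3)/(7*pi) - 54*t*sin(7*pi*t/3)/(49*pi**2) + 6*t*cos(7*pi*t/3)/(7*pi) - 18*sin(7*pi*t/3)/(49*pi**2) - 162*cos(7*pi*t/3)/(343*pi**3); evaluating from 0 to 3: ∫_{0}^{3} (-3*t**2 - 2*t) sin(7*pi*t/3) dt = (9*(18 - 539*pi**2)/(343*pi**3)) - (-162/(343*pi**3)) = 9*(36 - 539*pi**2)/(343*pi**3).
Hence b_7 = (2/3)·(9*(36 - 539*pi**2)/(343*pi**3)) = 6*(36 - 539*pi**2)/(343*pi**3).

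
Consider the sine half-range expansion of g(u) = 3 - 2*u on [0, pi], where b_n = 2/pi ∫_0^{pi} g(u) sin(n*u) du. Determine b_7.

4*(3 - pi)/(7*pi)

b_7 = 2/pi ∫_0^{pi} (3 - 2*u) sin(7*u) du.
Integrating by parts (boundary term plus one more integral), an antiderivative of (3 - 2*u) sin(7*u) is 2*u*cos(7*u)/7 - 2*sin(7*u)/49 - 3*cos(7*u)/7; evaluating from 0 to pi: ∫_{0}^{pi} (3 - 2*u) sin(7*u) du = (3/7 - 2*pi/7) - (-3/7) = 6/7 - 2*pi/7.
Hence b_7 = (2/pi)·(6/7 - 2*pi/7) = 4*(3 - pi)/(7*pi).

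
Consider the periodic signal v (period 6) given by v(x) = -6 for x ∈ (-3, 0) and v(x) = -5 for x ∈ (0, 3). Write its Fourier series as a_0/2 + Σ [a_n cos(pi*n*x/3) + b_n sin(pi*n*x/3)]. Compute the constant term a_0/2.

a_0 = 1/3 ∫_{-3}^{3} v(x) dx = 1/3 · (-33) = -11.
So the constant term a_0/2 = -11/2.

-11/2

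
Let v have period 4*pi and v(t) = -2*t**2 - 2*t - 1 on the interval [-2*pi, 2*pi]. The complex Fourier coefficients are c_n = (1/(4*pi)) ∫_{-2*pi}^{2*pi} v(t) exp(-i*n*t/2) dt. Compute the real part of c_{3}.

Since v is real-valued, Re(c_{3}) = (1/(4*pi)) ∫_{-2*pi}^{2*pi} v(t) cos(3*t/2) dt = a_{3}/2.
Integrating by parts twice (tabular method), an antiderivative of (-2*t**2 - 2*t - 1) cos(3*t/2) is -4*t**2*sin(3*t/2)/3 - 4*t*sin(3*t/2)/3 - 16*t*cos(3*t/2)/9 + 14*sin(3*t/2)/27 - 8*cos(3*t/2)/9; evaluating from -2*pi to 2*pi: ∫_{-2*pi}^{2*pi} (-2*t**2 - 2*t - 1) cos(3*t/2) dt = (8/9 + 32*pi/9) - (8/9 - 32*pi/9) = 64*pi/9.
Hence Re(c_{3}) = (1/(4*pi))·(64*pi/9) = 16/9.

16/9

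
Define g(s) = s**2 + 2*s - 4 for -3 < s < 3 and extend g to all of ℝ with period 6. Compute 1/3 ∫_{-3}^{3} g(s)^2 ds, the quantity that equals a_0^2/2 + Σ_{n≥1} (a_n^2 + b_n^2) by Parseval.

1/3 ∫_{-3}^{3} g(s)^2 ds = 1/3 · (606/5) = 202/5.

202/5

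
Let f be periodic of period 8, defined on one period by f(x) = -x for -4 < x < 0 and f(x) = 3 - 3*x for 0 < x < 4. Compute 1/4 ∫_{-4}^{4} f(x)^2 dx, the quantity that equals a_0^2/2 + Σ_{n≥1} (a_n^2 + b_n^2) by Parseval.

79/3

1/4 ∫_{-4}^{4} f(x)^2 dx = 1/4 · (316/3) = 79/3.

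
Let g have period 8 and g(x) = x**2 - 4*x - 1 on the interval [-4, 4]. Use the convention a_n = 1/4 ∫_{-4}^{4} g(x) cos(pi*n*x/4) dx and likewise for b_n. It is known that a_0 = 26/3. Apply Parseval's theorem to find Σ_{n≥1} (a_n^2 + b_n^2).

9728/45

Parseval: a_0^2/2 + Σ_{n≥1} (a_n^2+b_n^2) = 1/4 ∫_{-4}^{4} g(x)^2 dx = 3806/15.
Subtract a_0^2/2 = 338/9: Σ (a_n^2+b_n^2) = 9728/45.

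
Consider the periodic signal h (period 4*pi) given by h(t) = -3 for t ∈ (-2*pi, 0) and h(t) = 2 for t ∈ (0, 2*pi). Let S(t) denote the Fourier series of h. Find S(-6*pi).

-1/2

t = -6*pi differs from t = -2*pi by -1 full period(s), and the series is 4*pi-periodic.
At t = -2*pi the one-sided limits are h(-2*pi^-) = 2 and h(-2*pi^+) = -3.
By Dirichlet's theorem the series converges to their average, [(2) + (-3)]/2 = -1/2.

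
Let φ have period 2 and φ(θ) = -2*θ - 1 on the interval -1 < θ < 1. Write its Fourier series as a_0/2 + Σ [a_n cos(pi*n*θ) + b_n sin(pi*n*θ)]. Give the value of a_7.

a_7 = ∫_{-1}^{1} φ(θ) cos(7*pi*θ) dθ.
Integrating by parts (boundary term plus one more integral), an antiderivative of (-2*θ - 1) cos(7*pi*θ) is -2*θ*sin(7*pi*θ)/(7*pi) - sin(7*pi*θ)/(7*pi) - 2*cos(7*pi*θ)/(49*pi**2); evaluating from -1 to 1: ∫_{-1}^{1} (-2*θ - 1) cos(7*pi*θ) dθ = (2/(49*pi**2)) - (2/(49*pi**2)) = 0.
Hence a_7 = 0.

0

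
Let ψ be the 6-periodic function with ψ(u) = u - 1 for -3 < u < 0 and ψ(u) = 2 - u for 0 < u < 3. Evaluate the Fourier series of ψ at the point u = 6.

1/2

u = 6 differs from u = 0 by 1 full period(s), and the series is 6-periodic.
At u = 0 the one-sided limits are ψ(0^-) = -1 and ψ(0^+) = 2.
By Dirichlet's theorem the series converges to their average, [(-1) + (2)]/2 = 1/2.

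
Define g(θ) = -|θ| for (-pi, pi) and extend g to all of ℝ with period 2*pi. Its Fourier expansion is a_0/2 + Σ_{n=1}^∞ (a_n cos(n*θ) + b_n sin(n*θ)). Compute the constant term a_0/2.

a_0 = 1/pi ∫_{-pi}^{pi} g(θ) dθ = 1/pi · (-pi**2) = -pi.
So the constant term a_0/2 = -pi/2.

-pi/2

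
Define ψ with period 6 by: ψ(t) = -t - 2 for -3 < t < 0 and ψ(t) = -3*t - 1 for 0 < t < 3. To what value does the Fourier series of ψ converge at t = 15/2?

-11/2

t = 15/2 differs from t = 3/2 by 1 full period(s), and the series is 6-periodic.
ψ is continuous at t = 3/2 with value -11/2, so the series converges to -11/2 there.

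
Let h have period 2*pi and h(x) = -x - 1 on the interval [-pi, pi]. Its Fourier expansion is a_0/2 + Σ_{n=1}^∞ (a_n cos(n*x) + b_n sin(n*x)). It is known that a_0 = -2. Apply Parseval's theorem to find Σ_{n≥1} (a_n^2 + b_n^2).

2*pi**2/3

Parseval: a_0^2/2 + Σ_{n≥1} (a_n^2+b_n^2) = 1/pi ∫_{-pi}^{pi} h(x)^2 dx = 2 + 2*pi**2/3.
Subtract a_0^2/2 = 2: Σ (a_n^2+b_n^2) = 2*pi**2/3.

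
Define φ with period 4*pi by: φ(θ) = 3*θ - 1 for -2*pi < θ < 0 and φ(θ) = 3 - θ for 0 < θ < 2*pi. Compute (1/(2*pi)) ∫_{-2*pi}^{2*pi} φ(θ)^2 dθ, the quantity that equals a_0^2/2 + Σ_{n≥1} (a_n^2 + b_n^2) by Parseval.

10 + 40*pi**2/3

(1/(2*pi)) ∫_{-2*pi}^{2*pi} φ(θ)^2 dθ = (1/(2*pi)) · (20*pi + 80*pi**3/3) = 10 + 40*pi**2/3.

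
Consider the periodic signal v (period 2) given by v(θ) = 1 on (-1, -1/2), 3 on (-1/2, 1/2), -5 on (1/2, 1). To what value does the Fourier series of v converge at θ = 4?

θ = 4 differs from θ = 0 by 2 full period(s), and the series is 2-periodic.
v is continuous at θ = 0 with value 3, so the series converges to 3 there.

3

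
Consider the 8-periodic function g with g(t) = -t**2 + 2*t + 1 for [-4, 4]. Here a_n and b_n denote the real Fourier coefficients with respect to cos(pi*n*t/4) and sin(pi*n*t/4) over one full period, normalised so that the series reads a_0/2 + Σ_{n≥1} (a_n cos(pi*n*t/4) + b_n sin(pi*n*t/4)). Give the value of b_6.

b_6 = 1/4 ∫_{-4}^{4} g(t) sin(3*pi*t/2) dt.
Integrating by parts twice (tabular method), an antiderivative of (-t**2 + 2*t + 1) sin(3*pi*t/2) is 2*t**2*cos(3*pi*t/2)/(3*pi) - 8*t*sin(3*pi*t/2)/(9*pi**2) - 4*t*cos(3*pi*t/2)/(3*pi) + 8*sin(3*pi*t/2)/(9*pi**2) - 2*cos(3*pi*t/2)/(3*pi) - 16*cos(3*pi*t/2)/(27*pi**3); evaluating from -4 to 4: ∫_{-4}^{4} (-t**2 + 2*t + 1) sin(3*pi*t/2) dt = (2*(-8 + 63*pi**2)/(27*pi**3)) - (2*(-8 + 207*pi**2)/(27*pi**3)) = -32/(3*pi).
Hence b_6 = (1/4)·(-32/(3*pi)) = -8/(3*pi).

-8/(3*pi)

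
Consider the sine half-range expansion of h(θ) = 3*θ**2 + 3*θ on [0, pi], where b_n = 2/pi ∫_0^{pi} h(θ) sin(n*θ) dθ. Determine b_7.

b_7 = 2/pi ∫_0^{pi} (3*θ**2 + 3*θ) sin(7*θ) dθ.
Integrating by parts twice (tabular method), an antiderivative of (3*θ**2 + 3*θ) sin(7*θ) is -3*θ**2*cos(7*θ)/7 + 6*θ*sin(7*θ)/49 - 3*θ*cos(7*θ)/7 + 3*sin(7*θ)/49 + 6*cos(7*θ)/343; evaluating from 0 to pi: ∫_{0}^{pi} (3*θ**2 + 3*θ) sin(7*θ) dθ = (-6/343 + 3*pi/7 + 3*pi**2/7) - (6/343) = -12/343 + 3*pi/7 + 3*pi**2/7.
Hence b_7 = (2/pi)·(-12/343 + 3*pi/7 + 3*pi**2/7) = 6*(-4 + 49*pi + 49*pi**2)/(343*pi).

6*(-4 + 49*pi + 49*pi**2)/(343*pi)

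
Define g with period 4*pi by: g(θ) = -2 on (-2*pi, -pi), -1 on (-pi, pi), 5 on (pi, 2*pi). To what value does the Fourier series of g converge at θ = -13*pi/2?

θ = -13*pi/2 differs from θ = 3*pi/2 by -2 full period(s), and the series is 4*pi-periodic.
g is continuous at θ = 3*pi/2 with value 5, so the series converges to 5 there.

5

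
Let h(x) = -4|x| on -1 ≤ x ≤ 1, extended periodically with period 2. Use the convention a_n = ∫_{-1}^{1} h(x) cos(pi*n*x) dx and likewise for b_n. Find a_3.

16/(9*pi**2)

a_3 = ∫_{-1}^{1} h(x) cos(3*pi*x) dx.
h is even and cos(3*pi*x) is even, so the integrand is even and a_3 = 2 ∫_0^{1} h(x) cos(3*pi*x) dx.
Integrating by parts (boundary term plus one more integral), an antiderivative of (-4*x) cos(3*pi*x) is -4*x*sin(3*pi*x)/(3*pi) - 4*cos(3*pi*x)/(9*pi**2); evaluating from 0 to 1: ∫_{0}^{1} (-4*x) cos(3*pi*x) dx = (4/(9*pi**2)) - (-4/(9*pi**2)) = 8/(9*pi**2).
Hence a_3 = 2·(8/(9*pi**2)) = 16/(9*pi**2).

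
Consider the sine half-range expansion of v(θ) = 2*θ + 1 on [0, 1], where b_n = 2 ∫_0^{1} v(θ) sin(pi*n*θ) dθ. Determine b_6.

-2/(3*pi)

b_6 = 2 ∫_0^{1} (2*θ + 1) sin(6*pi*θ) dθ.
Integrating by parts (boundary term plus one more integral), an antiderivative of (2*θ + 1) sin(6*pi*θ) is -θ*cos(6*pi*θ)/(3*pi) + sin(6*pi*θ)/(18*pi**2) - cos(6*pi*θ)/(6*pi); evaluating from 0 to 1: ∫_{0}^{1} (2*θ + 1) sin(6*pi*θ) dθ = (-1/(2*pi)) - (-1/(6*pi)) = -1/(3*pi).
Hence b_6 = 2·(-1/(3*pi)) = -2/(3*pi).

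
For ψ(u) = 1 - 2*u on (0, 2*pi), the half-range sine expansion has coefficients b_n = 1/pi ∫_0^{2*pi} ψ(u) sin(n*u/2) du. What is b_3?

4*(1 - 2*pi)/(3*pi)

b_3 = 1/pi ∫_0^{2*pi} (1 - 2*u) sin(3*u/2) du.
Integrating by parts (boundary term plus one more integral), an antiderivative of (1 - 2*u) sin(3*u/2) is 4*u*cos(3*u/2)/3 - 8*sin(3*u/2)/9 - 2*cos(3*u/2)/3; evaluating from 0 to 2*pi: ∫_{0}^{2*pi} (1 - 2*u) sin(3*u/2) du = (2/3 - 8*pi/3) - (-2/3) = 4/3 - 8*pi/3.
Hence b_3 = (1/pi)·(4/3 - 8*pi/3) = 4*(1 - 2*pi)/(3*pi).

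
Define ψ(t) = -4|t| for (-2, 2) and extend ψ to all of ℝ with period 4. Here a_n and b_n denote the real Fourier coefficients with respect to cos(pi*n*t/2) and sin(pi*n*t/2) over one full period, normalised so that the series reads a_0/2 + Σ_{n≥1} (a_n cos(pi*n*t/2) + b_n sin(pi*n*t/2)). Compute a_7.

32/(49*pi**2)

a_7 = 1/2 ∫_{-2}^{2} ψ(t) cos(7*pi*t/2) dt.
ψ is even and cos(7*pi*t/2) is even, so the integrand is even and a_7 = ∫_0^{2} ψ(t) cos(7*pi*t/2) dt.
Integrating by parts (boundary term plus one more integral), an antiderivative of (-4*t) cos(7*pi*t/2) is -8*t*sin(7*pi*t/2)/(7*pi) - 16*cos(7*pi*t/2)/(49*pi**2); evaluating from 0 to 2: ∫_{0}^{2} (-4*t) cos(7*pi*t/2) dt = (16/(49*pi**2)) - (-16/(49*pi**2)) = 32/(49*pi**2).
Hence a_7 = 32/(49*pi**2).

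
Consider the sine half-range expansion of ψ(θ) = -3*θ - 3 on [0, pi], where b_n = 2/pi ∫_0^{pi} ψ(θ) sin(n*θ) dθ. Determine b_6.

1

b_6 = 2/pi ∫_0^{pi} (-3*θ - 3) sin(6*θ) dθ.
Integrating by parts (boundary term plus one more integral), an antiderivative of (-3*θ - 3) sin(6*θ) is θ*cos(6*θ)/2 - sin(6*θ)/12 + cos(6*θ)/2; evaluating from 0 to pi: ∫_{0}^{pi} (-3*θ - 3) sin(6*θ) dθ = (1/2 + pi/2) - (1/2) = pi/2.
Hence b_6 = (2/pi)·(pi/2) = 1.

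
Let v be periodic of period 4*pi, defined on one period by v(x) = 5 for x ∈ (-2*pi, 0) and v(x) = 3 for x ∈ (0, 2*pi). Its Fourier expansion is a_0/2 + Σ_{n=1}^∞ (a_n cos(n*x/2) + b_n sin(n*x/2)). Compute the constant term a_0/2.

a_0 = (1/(2*pi)) ∫_{-2*pi}^{2*pi} v(x) dx = (1/(2*pi)) · (16*pi) = 8.
So the constant term a_0/2 = 4.

4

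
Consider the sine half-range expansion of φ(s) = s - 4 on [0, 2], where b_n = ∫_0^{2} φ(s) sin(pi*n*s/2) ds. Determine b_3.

-4/pi

b_3 = ∫_0^{2} (s - 4) sin(3*pi*s/2) ds.
Integrating by parts (boundary term plus one more integral), an antiderivative of (s - 4) sin(3*pi*s/2) is -2*s*cos(3*pi*s/2)/(3*pi) + 4*sin(3*pi*s/2)/(9*pi**2) + 8*cos(3*pi*s/2)/(3*pi); evaluating from 0 to 2: ∫_{0}^{2} (s - 4) sin(3*pi*s/2) ds = (-4/(3*pi)) - (8/(3*pi)) = -4/pi.
Hence b_3 = -4/pi.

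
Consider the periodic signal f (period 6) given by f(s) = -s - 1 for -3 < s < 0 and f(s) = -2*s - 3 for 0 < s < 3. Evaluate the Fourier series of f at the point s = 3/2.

-6

f is continuous at s = 3/2 with value -6, so the series converges to -6 there.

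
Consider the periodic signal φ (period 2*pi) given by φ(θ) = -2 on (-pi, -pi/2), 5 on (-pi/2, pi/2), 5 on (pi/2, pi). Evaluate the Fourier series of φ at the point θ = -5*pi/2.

θ = -5*pi/2 differs from θ = -pi/2 by -1 full period(s), and the series is 2*pi-periodic.
At θ = -pi/2 the one-sided limits are φ(-pi/2^-) = -2 and φ(-pi/2^+) = 5.
By Dirichlet's theorem the series converges to their average, [(-2) + (5)]/2 = 3/2.

3/2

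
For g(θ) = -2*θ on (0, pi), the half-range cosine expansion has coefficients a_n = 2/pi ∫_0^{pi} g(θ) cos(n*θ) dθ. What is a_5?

a_5 = 2/pi ∫_0^{pi} (-2*θ) cos(5*θ) dθ.
Integrating by parts (boundary term plus one more integral), an antiderivative of (-2*θ) cos(5*θ) is -2*θ*sin(5*θ)/5 - 2*cos(5*θ)/25; evaluating from 0 to pi: ∫_{0}^{pi} (-2*θ) cos(5*θ) dθ = (2/25) - (-2/25) = 4/25.
Hence a_5 = (2/pi)·(4/25) = 8/(25*pi).

8/(25*pi)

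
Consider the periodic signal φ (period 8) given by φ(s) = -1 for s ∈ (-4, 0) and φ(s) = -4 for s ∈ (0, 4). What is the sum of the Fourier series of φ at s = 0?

At s = 0 the one-sided limits are φ(0^-) = -1 and φ(0^+) = -4.
By Dirichlet's theorem the series converges to their average, [(-1) + (-4)]/2 = -5/2.

-5/2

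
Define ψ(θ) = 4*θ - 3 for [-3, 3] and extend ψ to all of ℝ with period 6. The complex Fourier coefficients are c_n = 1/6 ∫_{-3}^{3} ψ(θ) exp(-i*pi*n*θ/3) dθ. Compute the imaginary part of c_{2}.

Since ψ is real-valued, Im(c_{2}) = -1/6 ∫_{-3}^{3} ψ(θ) sin(2*pi*θ/3) dθ = -b_{2}/2.
Integrating by parts (boundary term plus one more integral), an antiderivative of (4*θ - 3) sin(2*pi*θ/3) is -6*θ*cos(2*pi*θ/3)/pi + 9*sin(2*pi*θ/3)/pi**2 + 9*cos(2*pi*θ/3)/(2*pi); evaluating from -3 to 3: ∫_{-3}^{3} (4*θ - 3) sin(2*pi*θ/3) dθ = (-27/(2*pi)) - (45/(2*pi)) = -36/pi.
Hence Im(c_{2}) = (-1/6)·(-36/pi) = 6/pi.

6/pi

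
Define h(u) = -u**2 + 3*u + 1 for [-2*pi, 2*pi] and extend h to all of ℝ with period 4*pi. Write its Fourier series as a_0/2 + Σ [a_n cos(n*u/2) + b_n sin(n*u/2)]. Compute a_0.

2 - 8*pi**2/3

a_0 = (1/(2*pi)) ∫_{-2*pi}^{2*pi} h(u) du = (1/(2*pi)) · (-16*pi**3/3 + 4*pi) = 2 - 8*pi**2/3.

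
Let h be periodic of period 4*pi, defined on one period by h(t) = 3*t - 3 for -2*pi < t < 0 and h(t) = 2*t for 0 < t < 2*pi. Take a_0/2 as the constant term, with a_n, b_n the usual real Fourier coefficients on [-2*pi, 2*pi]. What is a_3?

a_3 = (1/(2*pi)) ∫_{-2*pi}^{2*pi} h(t) cos(3*t/2) dt.
Split the integral at the breakpoints.
Integrating by parts (boundary term plus one more integral), an antiderivative of (3*t - 3) cos(3*t/2) is 2*t*sin(3*t/2) - 2*sin(3*t/2) + 4*cos(3*t/2)/3; evaluating from -2*pi to 0: ∫_{-2*pi}^{0} (3*t - 3) cos(3*t/2) dt = (4/3) - (-4/3) = 8/3.
Integrating by parts (boundary term plus one more integral), an antiderivative of (2*t) cos(3*t/2) is 4*t*sin(3*t/2)/3 + 8*cos(3*t/2)/9; evaluating from 0 to 2*pi: ∫_{0}^{2*pi} (2*t) cos(3*t/2) dt = (-8/9) - (8/9) = -16/9.
Summing the pieces and multiplying by (1/(2*pi)) gives a_3 = 4/(9*pi).

4/(9*pi)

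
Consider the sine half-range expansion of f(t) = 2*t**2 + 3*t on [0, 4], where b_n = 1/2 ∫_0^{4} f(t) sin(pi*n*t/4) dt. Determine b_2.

-44/pi

b_2 = 1/2 ∫_0^{4} (2*t**2 + 3*t) sin(pi*t/2) dt.
Integrating by parts twice (tabular method), an antiderivative of (2*t**2 + 3*t) sin(pi*t/2) is -4*t**2*cos(pi*t/2)/pi + 16*t*sin(pi*t/2)/pi**2 - 6*t*cos(pi*t/2)/pi + 12*sin(pi*t/2)/pi**2 + 32*cos(pi*t/2)/pi**3; evaluating from 0 to 4: ∫_{0}^{4} (2*t**2 + 3*t) sin(pi*t/2) dt = (-88/pi + 32/pi**3) - (32/pi**3) = -88/pi.
Hence b_2 = (1/2)·(-88/pi) = -44/pi.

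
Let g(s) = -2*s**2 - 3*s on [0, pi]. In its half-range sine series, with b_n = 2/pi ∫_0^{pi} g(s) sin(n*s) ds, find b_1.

b_1 = 2/pi ∫_0^{pi} (-2*s**2 - 3*s) sin(s) ds.
Integrating by parts twice (tabular method), an antiderivative of (-2*s**2 - 3*s) sin(s) is 2*s**2*cos(s) - 4*s*sin(s) + 3*s*cos(s) - 3*sin(s) - 4*cos(s); evaluating from 0 to pi: ∫_{0}^{pi} (-2*s**2 - 3*s) sin(s) ds = (-2*pi**2 - 3*pi + 4) - (-4) = -2*pi**2 - 3*pi + 8.
Hence b_1 = (2/pi)·(-2*pi**2 - 3*pi + 8) = -4*pi - 6 + 16/pi.

-4*pi - 6 + 16/pi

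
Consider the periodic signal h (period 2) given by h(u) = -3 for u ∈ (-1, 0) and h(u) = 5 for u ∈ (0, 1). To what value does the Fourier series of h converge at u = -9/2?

u = -9/2 differs from u = -1/2 by -2 full period(s), and the series is 2-periodic.
h is continuous at u = -1/2 with value -3, so the series converges to -3 there.

-3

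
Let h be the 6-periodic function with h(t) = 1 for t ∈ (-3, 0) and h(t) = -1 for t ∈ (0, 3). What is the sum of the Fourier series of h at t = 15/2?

-1

t = 15/2 differs from t = 3/2 by 1 full period(s), and the series is 6-periodic.
h is continuous at t = 3/2 with value -1, so the series converges to -1 there.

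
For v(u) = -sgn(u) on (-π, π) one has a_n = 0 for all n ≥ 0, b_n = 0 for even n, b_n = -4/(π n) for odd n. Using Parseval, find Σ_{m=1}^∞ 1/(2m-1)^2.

Parseval: Σ b_n^2 = (1/π) ∫_{-π}^{π} v(u)^2 du = 2.
Only odd n contribute, with b_n^2 = 16/(π^2 n^2), so Σ_{m≥1} 1/(2m-1)^2 = π^2·(2)/16 = pi**2/8.

pi**2/8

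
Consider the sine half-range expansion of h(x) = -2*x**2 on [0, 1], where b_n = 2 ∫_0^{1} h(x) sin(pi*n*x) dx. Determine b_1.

b_1 = 2 ∫_0^{1} (-2*x**2) sin(pi*x) dx.
Integrating by parts twice (tabular method), an antiderivative of (-2*x**2) sin(pi*x) is 2*x**2*cos(pi*x)/pi - 4*x*sin(pi*x)/pi**2 - 4*cos(pi*x)/pi**3; evaluating from 0 to 1: ∫_{0}^{1} (-2*x**2) sin(pi*x) dx = (-2/pi + 4/pi**3) - (-4/pi**3) = -2/pi + 8/pi**3.
Hence b_1 = 2·(-2/pi + 8/pi**3) = -4/pi + 16/pi**3.

-4/pi + 16/pi**3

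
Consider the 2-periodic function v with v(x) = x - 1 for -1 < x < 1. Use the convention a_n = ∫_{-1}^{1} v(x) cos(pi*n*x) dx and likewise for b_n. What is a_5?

0

a_5 = ∫_{-1}^{1} v(x) cos(5*pi*x) dx.
Integrating by parts (boundary term plus one more integral), an antiderivative of (x - 1) cos(5*pi*x) is x*sin(5*pi*x)/(5*pi) - sin(5*pi*x)/(5*pi) + cos(5*pi*x)/(25*pi**2); evaluating from -1 to 1: ∫_{-1}^{1} (x - 1) cos(5*pi*x) dx = (-1/(25*pi**2)) - (-1/(25*pi**2)) = 0.
Hence a_5 = 0.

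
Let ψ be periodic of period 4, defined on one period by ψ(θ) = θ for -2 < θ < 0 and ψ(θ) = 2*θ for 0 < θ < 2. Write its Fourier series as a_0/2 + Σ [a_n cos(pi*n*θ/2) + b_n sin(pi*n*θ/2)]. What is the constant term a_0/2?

a_0 = 1/2 ∫_{-2}^{2} ψ(θ) dθ = 1/2 · (2) = 1.
So the constant term a_0/2 = 1/2.

1/2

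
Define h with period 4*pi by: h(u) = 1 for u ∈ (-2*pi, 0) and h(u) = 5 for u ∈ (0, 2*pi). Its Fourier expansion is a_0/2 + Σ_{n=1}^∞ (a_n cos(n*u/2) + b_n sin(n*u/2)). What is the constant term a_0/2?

3

a_0 = (1/(2*pi)) ∫_{-2*pi}^{2*pi} h(u) du = (1/(2*pi)) · (12*pi) = 6.
So the constant term a_0/2 = 3.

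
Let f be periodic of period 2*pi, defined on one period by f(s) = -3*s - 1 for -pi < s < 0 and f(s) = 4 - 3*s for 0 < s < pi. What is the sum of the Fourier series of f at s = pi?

3/2

At s = pi the one-sided limits are f(pi^-) = 4 - 3*pi and f(pi^+) = -1 + 3*pi.
By Dirichlet's theorem the series converges to their average, [(4 - 3*pi) + (-1 + 3*pi)]/2 = 3/2.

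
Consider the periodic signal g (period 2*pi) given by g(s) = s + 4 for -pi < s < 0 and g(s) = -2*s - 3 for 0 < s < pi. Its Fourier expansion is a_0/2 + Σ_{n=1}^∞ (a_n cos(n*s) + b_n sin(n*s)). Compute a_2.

a_2 = 1/pi ∫_{-pi}^{pi} g(s) cos(2*s) ds.
Split the integral at the breakpoints.
Integrating by parts (boundary term plus one more integral), an antiderivative of (s + 4) cos(2*s) is s*sin(2*s)/2 + 2*sin(2*s) + cos(2*s)/4; evaluating from -pi to 0: ∫_{-pi}^{0} (s + 4) cos(2*s) ds = (1/4) - (1/4) = 0.
Integrating by parts (boundary term plus one more integral), an antiderivative of (-2*s - 3) cos(2*s) is -s*sin(2*s) - 3*sin(2*s)/2 - cos(2*s)/2; evaluating from 0 to pi: ∫_{0}^{pi} (-2*s - 3) cos(2*s) ds = (-1/2) - (-1/2) = 0.
Summing the pieces and multiplying by (1/pi) gives a_2 = 0.

0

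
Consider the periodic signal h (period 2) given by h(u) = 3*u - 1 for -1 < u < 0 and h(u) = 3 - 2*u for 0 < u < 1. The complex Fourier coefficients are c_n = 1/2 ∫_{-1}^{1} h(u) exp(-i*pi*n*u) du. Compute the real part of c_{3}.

5/(9*pi**2)

Since h is real-valued, Re(c_{3}) = 1/2 ∫_{-1}^{1} h(u) cos(3*pi*u) du = a_{3}/2.
Split the integral at the breakpoints.
Integrating by parts (boundary term plus one more integral), an antiderivative of (3*u - 1) cos(3*pi*u) is u*sin(3*pi*u)/pi - sin(3*pi*u)/(3*pi) + cos(3*pi*u)/(3*pi**2); evaluating from -1 to 0: ∫_{-1}^{0} (3*u - 1) cos(3*pi*u) du = (1/(3*pi**2)) - (-1/(3*pi**2)) = 2/(3*pi**2).
Integrating by parts (boundary term plus one more integral), an antiderivative of (3 - 2*u) cos(3*pi*u) is -2*u*sin(3*pi*u)/(3*pi) + sin(3*pi*u)/pi - 2*cos(3*pi*u)/(9*pi**2); evaluating from 0 to 1: ∫_{0}^{1} (3 - 2*u) cos(3*pi*u) du = (2/(9*pi**2)) - (-2/(9*pi**2)) = 4/(9*pi**2).
So ∫_{-1}^{1} h(u) cos(3*pi*u) du = 10/(9*pi**2).
Hence Re(c_{3}) = (1/2)·(10/(9*pi**2)) = 5/(9*pi**2).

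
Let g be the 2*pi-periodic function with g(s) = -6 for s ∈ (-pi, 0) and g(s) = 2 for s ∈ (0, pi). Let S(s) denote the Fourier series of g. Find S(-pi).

At s = -pi the one-sided limits are g(-pi^-) = 2 and g(-pi^+) = -6.
By Dirichlet's theorem the series converges to their average, [(2) + (-6)]/2 = -2.

-2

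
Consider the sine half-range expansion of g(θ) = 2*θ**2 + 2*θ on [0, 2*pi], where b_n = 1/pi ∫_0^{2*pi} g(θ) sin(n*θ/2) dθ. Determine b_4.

b_4 = 1/pi ∫_0^{2*pi} (2*θ**2 + 2*θ) sin(2*θ) dθ.
Integrating by parts twice (tabular method), an antiderivative of (2*θ**2 + 2*θ) sin(2*θ) is -θ**2*cos(2*θ) + θ*sin(2*θ) - θ*cos(2*θ) + sin(2*θ)/2 + cos(2*θ)/2; evaluating from 0 to 2*pi: ∫_{0}^{2*pi} (2*θ**2 + 2*θ) sin(2*θ) dθ = (-4*pi**2 - 2*pi + 1/2) - (1/2) = -2*pi*(1 + 2*pi).
Hence b_4 = (1/pi)·(-2*pi*(1 + 2*pi)) = -4*pi - 2.

-4*pi - 2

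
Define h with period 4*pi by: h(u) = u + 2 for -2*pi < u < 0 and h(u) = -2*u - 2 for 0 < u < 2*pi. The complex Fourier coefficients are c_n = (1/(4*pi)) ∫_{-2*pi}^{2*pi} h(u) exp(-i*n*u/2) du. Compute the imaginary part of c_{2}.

Since h is real-valued, Im(c_{2}) = -(1/(4*pi)) ∫_{-2*pi}^{2*pi} h(u) sin(u) du = -b_{2}/2.
Split the integral at the breakpoints.
Integrating by parts (boundary term plus one more integral), an antiderivative of (u + 2) sin(u) is -u*cos(u) + sin(u) - 2*cos(u); evaluating from -2*pi to 0: ∫_{-2*pi}^{0} (u + 2) sin(u) du = (-2) - (-2 + 2*pi) = -2*pi.
Integrating by parts (boundary term plus one more integral), an antiderivative of (-2*u - 2) sin(u) is 2*u*cos(u) - 2*sin(u) + 2*cos(u); evaluating from 0 to 2*pi: ∫_{0}^{2*pi} (-2*u - 2) sin(u) du = (2 + 4*pi) - (2) = 4*pi.
So ∫_{-2*pi}^{2*pi} h(u) sin(u) du = 2*pi.
Hence Im(c_{2}) = (-1/(4*pi))·(2*pi) = -1/2.

-1/2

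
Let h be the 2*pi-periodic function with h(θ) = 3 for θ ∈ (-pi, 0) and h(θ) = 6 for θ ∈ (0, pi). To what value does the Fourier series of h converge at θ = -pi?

9/2

θ = -pi differs from θ = pi by -1 full period(s), and the series is 2*pi-periodic.
At θ = pi the one-sided limits are h(pi^-) = 6 and h(pi^+) = 3.
By Dirichlet's theorem the series converges to their average, [(6) + (3)]/2 = 9/2.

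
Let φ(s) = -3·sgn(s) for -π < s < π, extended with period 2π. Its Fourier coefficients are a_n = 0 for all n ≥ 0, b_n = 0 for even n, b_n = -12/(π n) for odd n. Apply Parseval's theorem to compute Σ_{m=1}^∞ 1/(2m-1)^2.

Parseval: Σ b_n^2 = (1/π) ∫_{-π}^{π} φ(s)^2 ds = 18.
Only odd n contribute, with b_n^2 = 144/(π^2 n^2), so Σ_{m≥1} 1/(2m-1)^2 = π^2·(18)/144 = pi**2/8.

pi**2/8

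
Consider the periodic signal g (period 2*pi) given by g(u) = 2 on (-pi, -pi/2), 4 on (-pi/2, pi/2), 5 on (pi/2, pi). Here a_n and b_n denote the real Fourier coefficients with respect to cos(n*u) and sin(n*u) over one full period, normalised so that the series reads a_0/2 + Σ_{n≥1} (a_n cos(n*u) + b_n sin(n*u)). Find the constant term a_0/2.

15/4

a_0 = 1/pi ∫_{-pi}^{pi} g(u) du = 1/pi · (15*pi/2) = 15/2.
So the constant term a_0/2 = 15/4.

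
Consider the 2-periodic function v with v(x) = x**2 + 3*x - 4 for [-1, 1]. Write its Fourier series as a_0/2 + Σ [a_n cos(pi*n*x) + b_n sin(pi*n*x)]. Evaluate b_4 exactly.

-3/(2*pi)

b_4 = ∫_{-1}^{1} v(x) sin(4*pi*x) dx.
Integrating by parts twice (tabular method), an antiderivative of (x**2 + 3*x - 4) sin(4*pi*x) is -x**2*cos(4*pi*x)/(4*pi) + x*sin(4*pi*x)/(8*pi**2) - 3*x*cos(4*pi*x)/(4*pi) + 3*sin(4*pi*x)/(16*pi**2) + cos(4*pi*x)/(32*pi**3) + cos(4*pi*x)/pi; evaluating from -1 to 1: ∫_{-1}^{1} (x**2 + 3*x - 4) sin(4*pi*x) dx = (1/(32*pi**3)) - ((1 + 48*pi**2)/(32*pi**3)) = -3/(2*pi).
Hence b_4 = -3/(2*pi).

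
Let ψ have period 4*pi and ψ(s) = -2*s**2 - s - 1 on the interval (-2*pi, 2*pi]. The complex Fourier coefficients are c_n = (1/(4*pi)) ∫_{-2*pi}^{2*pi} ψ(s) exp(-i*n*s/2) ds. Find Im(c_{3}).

Since ψ is real-valued, Im(c_{3}) = -(1/(4*pi)) ∫_{-2*pi}^{2*pi} ψ(s) sin(3*s/2) ds = -b_{3}/2.
Integrating by parts twice (tabular method), an antiderivative of (-2*s**2 - s - 1) sin(3*s/2) is 4*s**2*cos(3*s/2)/3 - 16*s*sin(3*s/2)/9 + 2*s*cos(3*s/2)/3 - 4*sin(3*s/2)/9 - 14*cos(3*s/2)/27; evaluating from -2*pi to 2*pi: ∫_{-2*pi}^{2*pi} (-2*s**2 - s - 1) sin(3*s/2) ds = (-16*pi**2/3 - 4*pi/3 + 14/27) - (-16*pi**2/3 + 14/27 + 4*pi/3) = -8*pi/3.
Hence Im(c_{3}) = (-1/(4*pi))·(-8*pi/3) = 2/3.

2/3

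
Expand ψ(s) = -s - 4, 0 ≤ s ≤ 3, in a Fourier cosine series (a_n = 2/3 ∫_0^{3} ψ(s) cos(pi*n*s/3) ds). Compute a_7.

12/(49*pi**2)

a_7 = 2/3 ∫_0^{3} (-s - 4) cos(7*pi*s/3) ds.
Integrating by parts (boundary term plus one more integral), an antiderivative of (-s - 4) cos(7*pi*s/3) is -3*s*sin(7*pi*s/3)/(7*pi) - 12*sin(7*pi*s/3)/(7*pi) - 9*cos(7*pi*s/3)/(49*pi**2); evaluating from 0 to 3: ∫_{0}^{3} (-s - 4) cos(7*pi*s/3) ds = (9/(49*pi**2)) - (-9/(49*pi**2)) = 18/(49*pi**2).
Hence a_7 = (2/3)·(18/(49*pi**2)) = 12/(49*pi**2).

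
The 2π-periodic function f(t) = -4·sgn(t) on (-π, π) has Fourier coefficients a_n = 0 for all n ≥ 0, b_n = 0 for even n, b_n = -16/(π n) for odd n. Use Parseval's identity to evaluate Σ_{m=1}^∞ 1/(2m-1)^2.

Parseval: Σ b_n^2 = (1/π) ∫_{-π}^{π} f(t)^2 dt = 32.
Only odd n contribute, with b_n^2 = 256/(π^2 n^2), so Σ_{m≥1} 1/(2m-1)^2 = π^2·(32)/256 = pi**2/8.

pi**2/8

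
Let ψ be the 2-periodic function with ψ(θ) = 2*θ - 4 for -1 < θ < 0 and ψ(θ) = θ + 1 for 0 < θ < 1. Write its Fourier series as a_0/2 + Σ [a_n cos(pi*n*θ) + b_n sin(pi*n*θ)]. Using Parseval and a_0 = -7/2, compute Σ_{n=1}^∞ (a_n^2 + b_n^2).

517/24

Parseval: a_0^2/2 + Σ_{n≥1} (a_n^2+b_n^2) = ∫_{-1}^{1} ψ(θ)^2 dθ = 83/3.
Subtract a_0^2/2 = 49/8: Σ (a_n^2+b_n^2) = 517/24.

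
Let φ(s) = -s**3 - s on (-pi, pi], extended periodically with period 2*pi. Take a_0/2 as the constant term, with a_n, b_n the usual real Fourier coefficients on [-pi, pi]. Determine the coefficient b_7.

-2*pi**2/7 - 86/343

b_7 = 1/pi ∫_{-pi}^{pi} φ(s) sin(7*s) ds.
φ is odd and sin(7*s) is odd, so the integrand is even and b_7 = 2/pi ∫_0^{pi} φ(s) sin(7*s) ds.
Integrating by parts three times (tabular method), an antiderivative of (-s**3 - s) sin(7*s) is s**3*cos(7*s)/7 - 3*s**2*sin(7*s)/49 + 43*s*cos(7*s)/343 - 43*sin(7*s)/2401; evaluating from 0 to pi: ∫_{0}^{pi} (-s**3 - s) sin(7*s) ds = (-pi*(43 + 49*pi**2)/343) - (0) = -pi*(43 + 49*pi**2)/343.
Hence b_7 = (2/pi)·(-pi*(43 + 49*pi**2)/343) = -2*pi**2/7 - 86/343.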